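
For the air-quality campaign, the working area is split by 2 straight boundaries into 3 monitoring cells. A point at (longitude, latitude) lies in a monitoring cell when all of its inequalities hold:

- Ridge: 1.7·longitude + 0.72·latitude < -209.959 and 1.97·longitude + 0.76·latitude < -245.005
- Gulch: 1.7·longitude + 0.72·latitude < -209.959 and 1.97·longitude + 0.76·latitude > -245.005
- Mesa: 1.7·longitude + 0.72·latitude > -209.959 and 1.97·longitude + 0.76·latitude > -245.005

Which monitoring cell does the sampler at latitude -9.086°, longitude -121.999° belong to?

1.7·-121.999 + 0.72·-9.086 = -213.940, which is < -209.959
1.97·-121.999 + 0.76·-9.086 = -247.243, which is < -245.005
This sign pattern matches Ridge.

Ridge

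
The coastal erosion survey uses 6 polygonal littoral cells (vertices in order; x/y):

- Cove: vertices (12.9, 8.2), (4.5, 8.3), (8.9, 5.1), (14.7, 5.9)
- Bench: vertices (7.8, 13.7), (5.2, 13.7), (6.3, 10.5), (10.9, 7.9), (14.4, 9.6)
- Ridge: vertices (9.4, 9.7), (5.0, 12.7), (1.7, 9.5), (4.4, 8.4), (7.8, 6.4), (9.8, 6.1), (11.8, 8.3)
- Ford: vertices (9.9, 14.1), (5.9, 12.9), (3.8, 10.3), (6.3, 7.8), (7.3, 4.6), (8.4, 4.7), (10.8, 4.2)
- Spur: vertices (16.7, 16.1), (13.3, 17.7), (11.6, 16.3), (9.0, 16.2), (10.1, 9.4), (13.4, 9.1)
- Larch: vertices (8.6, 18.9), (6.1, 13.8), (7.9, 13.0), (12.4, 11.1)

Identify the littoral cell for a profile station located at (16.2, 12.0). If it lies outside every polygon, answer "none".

Cast a ray rightward from (16.2, 12.0). For each polygon, the edges (by vertex number in listed order) whose endpoints lie on opposite sides of y = 12.0, where each meets that height, and whether that is right or left of the point:
Cove: no edge straddles that height → 0 crossings.
Bench: 2–3 at x≈5.78 (left), 5–1 at x≈10.54 (left) → 0 crossings.
Ridge: 1–2 at x≈6.03 (left), 2–3 at x≈4.28 (left) → 0 crossings.
Ford: 2–3 at x≈5.17 (left), 7–1 at x≈10.09 (left) → 0 crossings.
Spur: 4–5 at x≈9.68 (left), 6–1 at x≈14.77 (left) → 0 crossings.
Larch: 3–4 at x≈10.27 (left), 4–1 at x≈11.96 (left) → 0 crossings.
All counts are even, so the point lies outside every listed polygon.

none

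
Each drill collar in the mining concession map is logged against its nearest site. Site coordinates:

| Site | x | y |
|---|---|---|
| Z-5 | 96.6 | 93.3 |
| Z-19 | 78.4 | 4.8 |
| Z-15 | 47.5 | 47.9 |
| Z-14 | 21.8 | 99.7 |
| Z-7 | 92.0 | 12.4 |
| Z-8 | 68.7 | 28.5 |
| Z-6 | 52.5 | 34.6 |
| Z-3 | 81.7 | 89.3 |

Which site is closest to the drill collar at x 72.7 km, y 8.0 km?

Squared distances to each site:
Z-5: 7847.300; Z-19: 42.730; Z-15: 2227.050; Z-14: 10999.700; Z-7: 391.850; Z-8: 436.250; Z-6: 1115.600; Z-3: 6690.690.
Minimum at Z-19.

Z-19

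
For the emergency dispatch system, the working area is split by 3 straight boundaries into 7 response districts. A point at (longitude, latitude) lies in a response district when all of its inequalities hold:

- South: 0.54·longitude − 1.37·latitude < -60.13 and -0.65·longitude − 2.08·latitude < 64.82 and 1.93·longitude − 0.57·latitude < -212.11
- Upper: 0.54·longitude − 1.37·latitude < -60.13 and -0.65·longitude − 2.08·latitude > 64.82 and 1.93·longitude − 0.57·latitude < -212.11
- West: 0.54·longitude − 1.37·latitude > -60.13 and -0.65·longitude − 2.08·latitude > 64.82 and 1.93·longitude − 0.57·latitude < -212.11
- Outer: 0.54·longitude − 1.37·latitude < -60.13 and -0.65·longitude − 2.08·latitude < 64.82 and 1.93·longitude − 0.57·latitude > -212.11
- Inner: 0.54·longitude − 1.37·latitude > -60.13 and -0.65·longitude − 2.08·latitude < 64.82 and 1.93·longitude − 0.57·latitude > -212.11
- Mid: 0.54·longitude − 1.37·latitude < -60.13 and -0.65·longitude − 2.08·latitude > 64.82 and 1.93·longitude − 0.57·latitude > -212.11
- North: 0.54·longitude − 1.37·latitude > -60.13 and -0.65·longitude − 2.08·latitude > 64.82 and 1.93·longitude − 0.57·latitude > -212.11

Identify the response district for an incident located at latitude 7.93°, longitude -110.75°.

0.54·-110.75 − 1.37·7.93 = -70.669, which is < -60.13
-0.65·-110.75 − 2.08·7.93 = 55.493, which is < 64.82
1.93·-110.75 − 0.57·7.93 = -218.268, which is < -212.11
This sign pattern matches South.

South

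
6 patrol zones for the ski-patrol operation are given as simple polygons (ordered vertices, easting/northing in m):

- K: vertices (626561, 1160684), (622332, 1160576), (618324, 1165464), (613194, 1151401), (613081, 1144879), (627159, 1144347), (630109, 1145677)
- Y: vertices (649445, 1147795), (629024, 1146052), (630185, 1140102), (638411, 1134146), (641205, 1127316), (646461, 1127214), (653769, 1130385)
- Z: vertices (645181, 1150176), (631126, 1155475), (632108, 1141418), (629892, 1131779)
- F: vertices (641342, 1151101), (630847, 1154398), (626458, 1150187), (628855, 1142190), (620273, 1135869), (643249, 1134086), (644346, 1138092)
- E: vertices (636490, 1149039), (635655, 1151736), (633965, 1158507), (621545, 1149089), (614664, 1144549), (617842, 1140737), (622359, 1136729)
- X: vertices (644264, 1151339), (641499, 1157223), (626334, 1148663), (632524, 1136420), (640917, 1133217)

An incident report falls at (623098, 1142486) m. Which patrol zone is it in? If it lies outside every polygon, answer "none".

E

Cast a ray rightward from (623098, 1142486). For each polygon, the edges (by vertex number in listed order) whose endpoints lie on opposite sides of northing = 1142486, where each meets that height, and whether that is right or left of the point:
K: no edge straddles that height → 0 crossings.
Y: 2–3 at easting≈629719.8 (right), 7–1 at easting≈650763.6 (right) → 2 crossings.
Z: 2–3 at easting≈632033.4 (right), 4–1 at easting≈638790.2 (right) → 2 crossings.
F: 3–4 at easting≈628766.3 (right), 7–1 at easting≈643331.4 (right) → 2 crossings.
E: 5–6 at easting≈616383.9 (left), 7–1 at easting≈628967.6 (right) → 1 crossing.
X: 3–4 at easting≈629457.1 (right), 5–1 at easting≈642628.9 (right) → 2 crossings.
Only E has an odd count, so the point is inside E.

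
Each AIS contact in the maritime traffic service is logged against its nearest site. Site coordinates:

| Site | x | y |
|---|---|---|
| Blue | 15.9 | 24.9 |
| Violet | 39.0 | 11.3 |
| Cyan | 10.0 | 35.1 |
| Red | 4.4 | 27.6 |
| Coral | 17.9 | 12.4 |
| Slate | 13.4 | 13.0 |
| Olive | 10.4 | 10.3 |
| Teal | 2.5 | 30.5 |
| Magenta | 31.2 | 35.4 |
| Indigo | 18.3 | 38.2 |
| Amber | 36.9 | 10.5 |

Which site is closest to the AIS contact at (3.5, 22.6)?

Red

Squared distances to each site:
Blue: 159.050; Violet: 1387.940; Cyan: 198.500; Red: 25.810; Coral: 311.400; Slate: 190.170; Olive: 198.900; Teal: 63.410; Magenta: 931.130; Indigo: 462.400; Amber: 1261.970.
Minimum at Red.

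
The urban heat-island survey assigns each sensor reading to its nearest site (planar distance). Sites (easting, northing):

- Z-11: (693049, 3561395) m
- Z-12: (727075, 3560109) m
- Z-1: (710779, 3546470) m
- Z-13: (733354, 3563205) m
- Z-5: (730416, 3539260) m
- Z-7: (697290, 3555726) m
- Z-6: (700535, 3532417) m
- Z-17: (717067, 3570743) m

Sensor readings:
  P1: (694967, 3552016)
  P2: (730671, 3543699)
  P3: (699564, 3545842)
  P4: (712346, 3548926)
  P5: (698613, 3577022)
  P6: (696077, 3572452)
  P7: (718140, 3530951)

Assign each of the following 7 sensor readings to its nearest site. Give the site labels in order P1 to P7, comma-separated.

Z-7, Z-5, Z-7, Z-1, Z-11, Z-11, Z-5

P1 → Z-7 (d²=19160429.00)
P2 → Z-5 (d²=19769746.00)
P3 → Z-7 (d²=102864532.00)
P4 → Z-1 (d²=8487425.00)
P5 → Z-11 (d²=275161225.00)
P6 → Z-11 (d²=131426033.00)
P7 → Z-5 (d²=219739657.00)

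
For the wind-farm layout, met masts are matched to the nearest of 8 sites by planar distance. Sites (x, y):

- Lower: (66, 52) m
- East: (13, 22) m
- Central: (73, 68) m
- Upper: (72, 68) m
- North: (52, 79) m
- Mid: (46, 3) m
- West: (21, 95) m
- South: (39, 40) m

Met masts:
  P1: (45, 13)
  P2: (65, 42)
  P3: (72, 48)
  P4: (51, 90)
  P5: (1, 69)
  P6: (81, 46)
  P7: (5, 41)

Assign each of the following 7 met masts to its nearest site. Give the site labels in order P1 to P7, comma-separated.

P1 → Mid (d²=101.00)
P2 → Lower (d²=101.00)
P3 → Lower (d²=52.00)
P4 → North (d²=122.00)
P5 → West (d²=1076.00)
P6 → Lower (d²=261.00)
P7 → East (d²=425.00)

Mid, Lower, Lower, North, West, Lower, East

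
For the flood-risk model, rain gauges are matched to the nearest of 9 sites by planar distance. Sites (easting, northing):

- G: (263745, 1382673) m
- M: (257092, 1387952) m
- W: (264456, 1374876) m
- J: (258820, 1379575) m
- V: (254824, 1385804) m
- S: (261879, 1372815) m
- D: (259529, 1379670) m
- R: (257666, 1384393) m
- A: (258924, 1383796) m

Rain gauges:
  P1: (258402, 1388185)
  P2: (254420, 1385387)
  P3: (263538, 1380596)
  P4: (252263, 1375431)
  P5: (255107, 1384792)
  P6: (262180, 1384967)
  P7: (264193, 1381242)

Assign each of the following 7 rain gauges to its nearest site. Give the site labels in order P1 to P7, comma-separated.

P1 → M (d²=1770389.00)
P2 → V (d²=337105.00)
P3 → G (d²=4356778.00)
P4 → J (d²=60166985.00)
P5 → V (d²=1104233.00)
P6 → G (d²=7711661.00)
P7 → G (d²=2248465.00)

M, V, G, J, V, G, G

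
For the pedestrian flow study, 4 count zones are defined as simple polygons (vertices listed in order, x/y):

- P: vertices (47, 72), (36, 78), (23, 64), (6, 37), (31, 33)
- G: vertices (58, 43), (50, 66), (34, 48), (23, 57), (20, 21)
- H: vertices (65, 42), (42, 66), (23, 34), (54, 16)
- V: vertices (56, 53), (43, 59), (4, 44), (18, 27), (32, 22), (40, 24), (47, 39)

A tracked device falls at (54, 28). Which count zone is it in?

H

Cast a ray rightward from (54, 28). For each polygon, the edges (by vertex number in listed order) whose endpoints lie on opposite sides of y = 28, where each meets that height, and whether that is right or left of the point:
P: no edge straddles that height → 0 crossings.
G: 4–5 at x≈20.6 (left), 5–1 at x≈32.1 (left) → 0 crossings.
H: 3–4 at x≈33.3 (left), 4–1 at x≈59.1 (right) → 1 crossing.
V: 3–4 at x≈17.2 (left), 6–7 at x≈41.9 (left) → 0 crossings.
Only H has an odd count, so the point is inside H.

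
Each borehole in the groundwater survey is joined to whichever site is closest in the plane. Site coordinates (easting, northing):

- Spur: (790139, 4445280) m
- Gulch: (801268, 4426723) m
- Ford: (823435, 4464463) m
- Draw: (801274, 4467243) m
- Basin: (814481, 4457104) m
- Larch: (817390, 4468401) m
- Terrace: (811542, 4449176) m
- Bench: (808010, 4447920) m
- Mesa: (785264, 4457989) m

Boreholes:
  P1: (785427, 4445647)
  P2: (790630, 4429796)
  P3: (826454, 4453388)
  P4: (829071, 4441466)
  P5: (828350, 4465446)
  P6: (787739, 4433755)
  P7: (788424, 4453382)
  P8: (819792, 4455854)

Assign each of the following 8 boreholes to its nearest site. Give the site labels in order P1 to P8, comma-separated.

Spur, Gulch, Ford, Terrace, Ford, Spur, Mesa, Basin

P1 → Spur (d²=22337633.00)
P2 → Gulch (d²=122610373.00)
P3 → Ford (d²=131769986.00)
P4 → Terrace (d²=366709941.00)
P5 → Ford (d²=25123514.00)
P6 → Spur (d²=138585625.00)
P7 → Mesa (d²=31210049.00)
P8 → Basin (d²=29769221.00)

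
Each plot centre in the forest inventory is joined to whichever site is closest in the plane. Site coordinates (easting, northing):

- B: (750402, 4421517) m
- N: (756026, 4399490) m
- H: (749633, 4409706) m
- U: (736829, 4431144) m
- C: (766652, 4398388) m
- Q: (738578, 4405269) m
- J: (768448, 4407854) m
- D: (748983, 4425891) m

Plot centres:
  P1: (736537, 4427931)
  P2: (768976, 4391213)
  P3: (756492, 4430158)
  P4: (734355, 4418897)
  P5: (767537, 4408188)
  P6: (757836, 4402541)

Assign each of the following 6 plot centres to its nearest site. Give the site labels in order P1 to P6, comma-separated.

U, C, D, U, J, N

P1 → U (d²=10408633.00)
P2 → C (d²=56881601.00)
P3 → D (d²=74592370.00)
P4 → U (d²=156109685.00)
P5 → J (d²=941477.00)
P6 → N (d²=12584701.00)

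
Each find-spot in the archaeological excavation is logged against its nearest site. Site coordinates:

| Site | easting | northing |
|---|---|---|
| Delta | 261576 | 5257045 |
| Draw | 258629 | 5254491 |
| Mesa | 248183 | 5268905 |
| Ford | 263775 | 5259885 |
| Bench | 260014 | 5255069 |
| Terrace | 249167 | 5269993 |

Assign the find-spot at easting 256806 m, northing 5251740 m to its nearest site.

Squared distances to each site:
Delta: 50895925.000; Draw: 10891330.000; Mesa: 368993354.000; Ford: 114907986.000; Bench: 21373505.000; Terrace: 391526330.000.
Minimum at Draw.

Draw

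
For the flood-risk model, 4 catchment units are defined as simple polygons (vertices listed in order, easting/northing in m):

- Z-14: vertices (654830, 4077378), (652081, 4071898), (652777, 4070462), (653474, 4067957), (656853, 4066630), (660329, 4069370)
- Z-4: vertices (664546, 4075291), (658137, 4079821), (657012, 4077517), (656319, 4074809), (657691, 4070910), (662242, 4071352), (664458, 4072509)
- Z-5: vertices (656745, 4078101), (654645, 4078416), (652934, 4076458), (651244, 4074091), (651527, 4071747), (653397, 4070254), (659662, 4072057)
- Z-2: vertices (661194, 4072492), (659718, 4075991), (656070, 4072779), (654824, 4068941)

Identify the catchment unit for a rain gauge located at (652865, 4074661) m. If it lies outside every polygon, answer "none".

Cast a ray rightward from (652865, 4074661). For each polygon, the edges (by vertex number in listed order) whose endpoints lie on opposite sides of northing = 4074661, where each meets that height, and whether that is right or left of the point:
Z-14: 1–2 at easting≈653467.0 (right), 6–1 at easting≈656695.7 (right) → 2 crossings.
Z-4: 4–5 at easting≈656371.1 (right), 7–1 at easting≈664526.1 (right) → 2 crossings.
Z-5: 3–4 at easting≈651651.0 (left), 7–1 at easting≈658405.2 (right) → 1 crossing.
Z-2: 1–2 at easting≈660279.0 (right), 2–3 at easting≈658207.5 (right) → 2 crossings.
Only Z-5 has an odd count, so the point is inside Z-5.

Z-5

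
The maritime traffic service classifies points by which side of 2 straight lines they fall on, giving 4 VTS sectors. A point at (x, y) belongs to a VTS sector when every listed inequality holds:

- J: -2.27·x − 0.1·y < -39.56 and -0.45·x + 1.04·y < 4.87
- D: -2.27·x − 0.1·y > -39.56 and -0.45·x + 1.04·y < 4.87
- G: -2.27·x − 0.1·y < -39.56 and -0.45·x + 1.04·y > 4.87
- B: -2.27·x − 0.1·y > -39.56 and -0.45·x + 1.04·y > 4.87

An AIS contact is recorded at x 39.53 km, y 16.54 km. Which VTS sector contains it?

J

-2.27·39.53 − 0.1·16.54 = -91.387, which is < -39.56
-0.45·39.53 + 1.04·16.54 = -0.587, which is < 4.87
This sign pattern matches J.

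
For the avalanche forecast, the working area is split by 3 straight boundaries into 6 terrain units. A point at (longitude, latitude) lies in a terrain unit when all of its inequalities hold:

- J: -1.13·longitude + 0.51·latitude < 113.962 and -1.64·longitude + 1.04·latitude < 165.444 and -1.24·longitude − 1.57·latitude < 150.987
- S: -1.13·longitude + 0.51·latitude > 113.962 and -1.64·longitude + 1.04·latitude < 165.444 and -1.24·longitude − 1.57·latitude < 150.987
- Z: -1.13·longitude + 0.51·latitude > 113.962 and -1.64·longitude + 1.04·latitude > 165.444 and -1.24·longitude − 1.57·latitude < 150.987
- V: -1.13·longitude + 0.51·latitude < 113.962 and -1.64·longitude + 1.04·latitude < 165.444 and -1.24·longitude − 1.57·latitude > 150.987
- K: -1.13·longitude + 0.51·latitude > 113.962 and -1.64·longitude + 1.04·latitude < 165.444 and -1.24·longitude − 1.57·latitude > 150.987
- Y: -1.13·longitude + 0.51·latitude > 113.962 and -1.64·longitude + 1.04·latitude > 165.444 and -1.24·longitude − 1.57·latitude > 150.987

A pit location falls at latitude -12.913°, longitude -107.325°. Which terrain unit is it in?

-1.13·-107.325 + 0.51·-12.913 = 114.692, which is > 113.962
-1.64·-107.325 + 1.04·-12.913 = 162.583, which is < 165.444
-1.24·-107.325 − 1.57·-12.913 = 153.356, which is > 150.987
This sign pattern matches K.

K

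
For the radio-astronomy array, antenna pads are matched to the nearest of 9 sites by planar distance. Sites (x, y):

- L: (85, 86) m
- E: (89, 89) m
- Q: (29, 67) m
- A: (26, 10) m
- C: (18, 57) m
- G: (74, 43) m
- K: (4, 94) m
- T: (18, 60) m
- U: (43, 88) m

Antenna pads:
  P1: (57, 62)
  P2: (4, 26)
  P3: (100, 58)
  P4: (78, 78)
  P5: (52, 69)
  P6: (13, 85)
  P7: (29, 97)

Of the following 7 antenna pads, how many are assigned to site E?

P1 → G
P2 → A
P3 → G
P4 → L
P5 → U
P6 → K
P7 → U
0 of the 7 go to E.

0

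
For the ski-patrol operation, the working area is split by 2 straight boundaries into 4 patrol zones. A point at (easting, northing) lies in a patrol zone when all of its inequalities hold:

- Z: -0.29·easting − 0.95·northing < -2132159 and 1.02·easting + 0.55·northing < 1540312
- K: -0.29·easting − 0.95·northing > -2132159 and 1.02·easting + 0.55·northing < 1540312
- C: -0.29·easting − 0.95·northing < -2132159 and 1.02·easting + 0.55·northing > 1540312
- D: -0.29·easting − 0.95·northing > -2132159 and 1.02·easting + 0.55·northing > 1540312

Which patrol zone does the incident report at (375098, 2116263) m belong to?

-0.29·375098 − 0.95·2116263 = -2119228.270, which is > -2132159
1.02·375098 + 0.55·2116263 = 1546544.610, which is > 1540312
This sign pattern matches D.

D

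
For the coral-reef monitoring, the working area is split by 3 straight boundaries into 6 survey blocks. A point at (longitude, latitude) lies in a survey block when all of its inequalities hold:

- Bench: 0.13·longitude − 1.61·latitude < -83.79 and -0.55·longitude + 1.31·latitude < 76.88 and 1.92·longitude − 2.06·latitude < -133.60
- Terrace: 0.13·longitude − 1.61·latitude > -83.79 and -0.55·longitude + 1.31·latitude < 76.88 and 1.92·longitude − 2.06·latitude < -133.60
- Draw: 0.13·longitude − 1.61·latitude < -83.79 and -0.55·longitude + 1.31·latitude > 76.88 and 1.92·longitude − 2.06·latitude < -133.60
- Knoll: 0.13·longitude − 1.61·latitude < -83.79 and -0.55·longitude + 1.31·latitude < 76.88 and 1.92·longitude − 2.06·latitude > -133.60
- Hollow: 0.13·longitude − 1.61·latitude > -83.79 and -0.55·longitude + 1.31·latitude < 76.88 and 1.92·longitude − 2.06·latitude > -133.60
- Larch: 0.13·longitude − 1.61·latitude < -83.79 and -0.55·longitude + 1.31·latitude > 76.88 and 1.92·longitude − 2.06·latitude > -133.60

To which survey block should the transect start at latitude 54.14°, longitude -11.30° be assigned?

Larch

0.13·-11.30 − 1.61·54.14 = -88.634, which is < -83.79
-0.55·-11.30 + 1.31·54.14 = 77.138, which is > 76.88
1.92·-11.30 − 2.06·54.14 = -133.224, which is > -133.60
This sign pattern matches Larch.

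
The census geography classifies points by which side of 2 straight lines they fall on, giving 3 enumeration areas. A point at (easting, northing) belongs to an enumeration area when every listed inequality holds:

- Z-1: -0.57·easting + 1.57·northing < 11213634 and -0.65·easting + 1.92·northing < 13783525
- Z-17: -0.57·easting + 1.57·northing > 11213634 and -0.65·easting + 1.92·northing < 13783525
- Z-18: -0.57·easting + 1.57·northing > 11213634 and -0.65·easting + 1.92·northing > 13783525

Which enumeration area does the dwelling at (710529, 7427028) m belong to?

-0.57·710529 + 1.57·7427028 = 11255432.430, which is > 11213634
-0.65·710529 + 1.92·7427028 = 13798049.910, which is > 13783525
This sign pattern matches Z-18.

Z-18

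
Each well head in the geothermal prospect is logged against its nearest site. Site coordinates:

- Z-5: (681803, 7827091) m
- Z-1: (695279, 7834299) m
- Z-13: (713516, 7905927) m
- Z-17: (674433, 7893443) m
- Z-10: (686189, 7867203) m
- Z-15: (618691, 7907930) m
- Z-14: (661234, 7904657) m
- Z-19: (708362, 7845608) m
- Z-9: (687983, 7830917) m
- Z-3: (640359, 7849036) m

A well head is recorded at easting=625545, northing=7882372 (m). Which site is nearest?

Z-15

Squared distances to each site:
Z-5: 6220951525.000; Z-1: 7173844085.000; Z-13: 8293734866.000; Z-17: 2512603585.000; Z-10: 3907793297.000; Z-15: 700188680.000; Z-14: 1770325946.000; Z-19: 8210247185.000; Z-9: 6546120869.000; Z-3: 1330743492.000.
Minimum at Z-15.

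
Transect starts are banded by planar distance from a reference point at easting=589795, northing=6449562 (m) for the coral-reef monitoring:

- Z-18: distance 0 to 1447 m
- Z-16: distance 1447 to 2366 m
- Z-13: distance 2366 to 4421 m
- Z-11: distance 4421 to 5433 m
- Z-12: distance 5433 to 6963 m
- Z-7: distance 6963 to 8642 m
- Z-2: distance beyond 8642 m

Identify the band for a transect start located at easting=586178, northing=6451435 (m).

Distance = √((586178−589795)² + (6451435−6449562)²) = √(13082689.000 + 3508129.000) = 4073.183 m.
2366 ≤ 4073.183 < 4421 → Z-13.

Z-13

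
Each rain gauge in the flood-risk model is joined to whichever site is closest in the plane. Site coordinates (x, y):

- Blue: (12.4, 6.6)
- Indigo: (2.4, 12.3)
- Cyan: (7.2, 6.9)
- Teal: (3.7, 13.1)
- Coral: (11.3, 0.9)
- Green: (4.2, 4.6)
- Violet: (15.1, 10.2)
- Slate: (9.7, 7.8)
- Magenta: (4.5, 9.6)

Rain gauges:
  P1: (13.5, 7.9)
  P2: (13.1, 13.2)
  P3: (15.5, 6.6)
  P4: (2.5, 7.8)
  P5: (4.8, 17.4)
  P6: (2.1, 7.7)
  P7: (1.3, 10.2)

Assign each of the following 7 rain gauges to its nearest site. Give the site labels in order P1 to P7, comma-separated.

P1 → Blue (d²=2.90)
P2 → Violet (d²=13.00)
P3 → Blue (d²=9.61)
P4 → Magenta (d²=7.24)
P5 → Teal (d²=19.70)
P6 → Magenta (d²=9.37)
P7 → Indigo (d²=5.62)

Blue, Violet, Blue, Magenta, Teal, Magenta, Indigo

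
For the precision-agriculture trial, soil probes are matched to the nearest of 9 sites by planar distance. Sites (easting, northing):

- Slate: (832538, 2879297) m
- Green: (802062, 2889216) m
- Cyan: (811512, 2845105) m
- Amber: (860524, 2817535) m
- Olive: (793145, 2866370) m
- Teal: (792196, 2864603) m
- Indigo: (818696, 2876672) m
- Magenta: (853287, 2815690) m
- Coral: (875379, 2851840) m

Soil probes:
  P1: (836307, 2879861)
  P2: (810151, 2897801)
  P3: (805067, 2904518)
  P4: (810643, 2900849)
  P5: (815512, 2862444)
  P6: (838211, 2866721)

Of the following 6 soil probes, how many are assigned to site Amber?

P1 → Slate
P2 → Green
P3 → Green
P4 → Green
P5 → Indigo
P6 → Slate
0 of the 6 go to Amber.

0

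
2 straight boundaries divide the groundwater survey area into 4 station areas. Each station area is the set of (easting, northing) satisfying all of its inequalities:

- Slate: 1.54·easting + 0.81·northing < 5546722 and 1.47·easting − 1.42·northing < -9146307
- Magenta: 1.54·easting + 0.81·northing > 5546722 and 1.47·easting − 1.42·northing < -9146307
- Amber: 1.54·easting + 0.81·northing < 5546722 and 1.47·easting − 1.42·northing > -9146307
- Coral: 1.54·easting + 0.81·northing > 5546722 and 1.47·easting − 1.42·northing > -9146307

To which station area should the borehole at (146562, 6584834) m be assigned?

Coral

1.54·146562 + 0.81·6584834 = 5559421.020, which is > 5546722
1.47·146562 − 1.42·6584834 = -9135018.140, which is > -9146307
This sign pattern matches Coral.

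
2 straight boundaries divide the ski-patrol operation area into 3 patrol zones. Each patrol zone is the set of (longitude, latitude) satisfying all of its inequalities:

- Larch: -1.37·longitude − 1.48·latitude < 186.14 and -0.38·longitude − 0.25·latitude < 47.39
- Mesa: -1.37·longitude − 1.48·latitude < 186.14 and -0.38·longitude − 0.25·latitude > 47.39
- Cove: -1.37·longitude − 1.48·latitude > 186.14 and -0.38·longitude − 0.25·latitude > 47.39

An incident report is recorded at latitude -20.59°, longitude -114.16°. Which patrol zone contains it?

-1.37·-114.16 − 1.48·-20.59 = 186.872, which is > 186.14
-0.38·-114.16 − 0.25·-20.59 = 48.528, which is > 47.39
This sign pattern matches Cove.

Cove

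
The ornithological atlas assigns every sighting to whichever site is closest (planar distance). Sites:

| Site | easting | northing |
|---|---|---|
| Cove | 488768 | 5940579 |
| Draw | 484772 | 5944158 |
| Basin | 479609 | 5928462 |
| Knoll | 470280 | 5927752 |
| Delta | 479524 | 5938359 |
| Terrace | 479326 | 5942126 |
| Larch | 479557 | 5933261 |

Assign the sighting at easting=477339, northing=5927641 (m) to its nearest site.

Basin

Squared distances to each site:
Cove: 298013885.000; Draw: 328060778.000; Basin: 5826941.000; Knoll: 49841802.000; Delta: 119649749.000; Terrace: 213763394.000; Larch: 36503924.000.
Minimum at Basin.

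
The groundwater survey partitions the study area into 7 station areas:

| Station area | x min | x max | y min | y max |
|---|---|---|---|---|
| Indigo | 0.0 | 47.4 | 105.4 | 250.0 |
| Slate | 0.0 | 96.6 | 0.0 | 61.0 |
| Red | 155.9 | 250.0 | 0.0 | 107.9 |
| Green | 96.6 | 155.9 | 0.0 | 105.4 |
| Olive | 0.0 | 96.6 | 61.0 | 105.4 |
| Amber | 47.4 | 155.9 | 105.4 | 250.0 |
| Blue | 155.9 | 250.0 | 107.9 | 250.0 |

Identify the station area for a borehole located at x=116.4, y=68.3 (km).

The point has x = 116.4 and y = 68.3.
Only Green satisfies 96.6 ≤ x ≤ 155.9 and 0.0 ≤ y ≤ 105.4.

Green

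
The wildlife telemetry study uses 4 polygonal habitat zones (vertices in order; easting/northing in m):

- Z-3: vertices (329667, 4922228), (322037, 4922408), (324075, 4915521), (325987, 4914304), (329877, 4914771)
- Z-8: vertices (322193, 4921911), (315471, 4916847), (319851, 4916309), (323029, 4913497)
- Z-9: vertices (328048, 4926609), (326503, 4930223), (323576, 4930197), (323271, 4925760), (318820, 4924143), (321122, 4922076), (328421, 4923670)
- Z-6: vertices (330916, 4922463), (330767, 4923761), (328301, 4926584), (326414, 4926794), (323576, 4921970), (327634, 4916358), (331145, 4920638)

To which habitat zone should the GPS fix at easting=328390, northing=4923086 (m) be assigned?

Cast a ray rightward from (328390, 4923086). For each polygon, the edges (by vertex number in listed order) whose endpoints lie on opposite sides of northing = 4923086, where each meets that height, and whether that is right or left of the point:
Z-3: no edge straddles that height → 0 crossings.
Z-8: no edge straddles that height → 0 crossings.
Z-9: 5–6 at easting≈319997.2 (left), 6–7 at easting≈325746.8 (left) → 0 crossings.
Z-6: 1–2 at easting≈330844.5 (right), 4–5 at easting≈324232.6 (left) → 1 crossing.
Only Z-6 has an odd count, so the point is inside Z-6.

Z-6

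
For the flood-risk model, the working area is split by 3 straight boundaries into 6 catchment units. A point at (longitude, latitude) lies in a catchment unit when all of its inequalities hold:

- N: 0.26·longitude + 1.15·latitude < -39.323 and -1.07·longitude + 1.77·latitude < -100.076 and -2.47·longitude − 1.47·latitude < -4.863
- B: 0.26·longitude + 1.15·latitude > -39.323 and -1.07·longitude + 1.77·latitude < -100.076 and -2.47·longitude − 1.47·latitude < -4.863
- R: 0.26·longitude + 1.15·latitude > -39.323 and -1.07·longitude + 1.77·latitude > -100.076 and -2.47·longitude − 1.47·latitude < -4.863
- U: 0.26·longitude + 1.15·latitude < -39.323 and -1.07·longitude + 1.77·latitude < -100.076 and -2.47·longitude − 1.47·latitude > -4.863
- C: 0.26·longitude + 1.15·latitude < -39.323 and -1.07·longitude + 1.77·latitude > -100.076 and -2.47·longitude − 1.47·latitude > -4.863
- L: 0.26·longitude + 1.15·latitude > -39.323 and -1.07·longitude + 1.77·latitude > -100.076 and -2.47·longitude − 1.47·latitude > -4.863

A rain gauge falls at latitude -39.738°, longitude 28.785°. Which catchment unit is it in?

B

0.26·28.785 + 1.15·-39.738 = -38.215, which is > -39.323
-1.07·28.785 + 1.77·-39.738 = -101.136, which is < -100.076
-2.47·28.785 − 1.47·-39.738 = -12.684, which is < -4.863
This sign pattern matches B.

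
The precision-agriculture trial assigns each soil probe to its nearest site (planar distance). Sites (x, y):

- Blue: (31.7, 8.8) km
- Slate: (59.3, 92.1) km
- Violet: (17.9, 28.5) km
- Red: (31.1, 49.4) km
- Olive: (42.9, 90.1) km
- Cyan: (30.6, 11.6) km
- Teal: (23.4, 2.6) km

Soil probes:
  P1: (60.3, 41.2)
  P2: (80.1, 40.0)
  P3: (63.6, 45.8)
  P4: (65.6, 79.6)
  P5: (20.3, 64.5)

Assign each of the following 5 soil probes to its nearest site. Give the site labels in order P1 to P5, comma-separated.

P1 → Red (d²=919.88)
P2 → Red (d²=2489.36)
P3 → Red (d²=1069.21)
P4 → Slate (d²=195.94)
P5 → Red (d²=344.65)

Red, Red, Red, Slate, Red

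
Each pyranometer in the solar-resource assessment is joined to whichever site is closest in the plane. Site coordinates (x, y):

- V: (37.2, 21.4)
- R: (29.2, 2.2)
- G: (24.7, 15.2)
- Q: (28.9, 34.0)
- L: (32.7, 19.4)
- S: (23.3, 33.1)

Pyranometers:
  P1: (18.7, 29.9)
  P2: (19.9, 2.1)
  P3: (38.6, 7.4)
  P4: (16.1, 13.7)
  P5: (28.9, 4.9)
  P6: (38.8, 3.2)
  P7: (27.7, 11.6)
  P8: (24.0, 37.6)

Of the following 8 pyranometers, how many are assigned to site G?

P1 → S
P2 → R
P3 → R
P4 → G
P5 → R
P6 → R
P7 → G
P8 → S
2 of the 8 go to G.

2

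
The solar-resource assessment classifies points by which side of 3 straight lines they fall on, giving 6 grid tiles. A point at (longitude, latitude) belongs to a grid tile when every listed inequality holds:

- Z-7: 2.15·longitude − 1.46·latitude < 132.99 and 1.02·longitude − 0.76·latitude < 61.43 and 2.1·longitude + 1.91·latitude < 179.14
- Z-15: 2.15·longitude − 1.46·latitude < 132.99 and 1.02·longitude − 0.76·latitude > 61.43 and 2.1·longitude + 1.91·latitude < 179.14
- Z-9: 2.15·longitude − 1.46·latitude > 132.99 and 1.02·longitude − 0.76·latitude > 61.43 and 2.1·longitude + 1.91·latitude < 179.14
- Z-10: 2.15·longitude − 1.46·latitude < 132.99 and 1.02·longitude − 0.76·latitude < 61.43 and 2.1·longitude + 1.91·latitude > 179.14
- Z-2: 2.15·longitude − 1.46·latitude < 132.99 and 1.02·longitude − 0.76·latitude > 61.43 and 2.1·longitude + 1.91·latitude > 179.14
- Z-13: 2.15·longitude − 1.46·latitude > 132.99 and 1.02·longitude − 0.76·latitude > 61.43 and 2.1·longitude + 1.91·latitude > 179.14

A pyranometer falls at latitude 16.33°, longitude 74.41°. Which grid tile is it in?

2.15·74.41 − 1.46·16.33 = 136.140, which is > 132.99
1.02·74.41 − 0.76·16.33 = 63.487, which is > 61.43
2.1·74.41 + 1.91·16.33 = 187.451, which is > 179.14
This sign pattern matches Z-13.

Z-13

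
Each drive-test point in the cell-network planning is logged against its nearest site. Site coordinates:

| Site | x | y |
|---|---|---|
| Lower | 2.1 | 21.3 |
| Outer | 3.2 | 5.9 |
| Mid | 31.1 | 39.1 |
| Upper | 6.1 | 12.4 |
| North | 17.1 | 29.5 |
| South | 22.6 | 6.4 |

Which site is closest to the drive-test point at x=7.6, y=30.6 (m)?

Squared distances to each site:
Lower: 116.740; Outer: 629.450; Mid: 624.500; Upper: 333.490; North: 91.460; South: 810.640.
Minimum at North.

North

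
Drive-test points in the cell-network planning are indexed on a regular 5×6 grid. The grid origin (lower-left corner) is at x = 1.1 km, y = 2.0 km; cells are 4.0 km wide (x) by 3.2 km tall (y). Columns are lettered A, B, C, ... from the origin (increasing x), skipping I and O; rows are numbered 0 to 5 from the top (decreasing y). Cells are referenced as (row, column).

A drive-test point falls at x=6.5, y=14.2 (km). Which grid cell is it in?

Column index: ⌊(6.5 − 1.1) / 4.0⌋ = ⌊1.350⌋ = 1 → column B
Row offset from origin: ⌊(14.2 − 2.0) / 3.2⌋ = ⌊3.812⌋ = 3 → row 2 (counted from top)

(2, B)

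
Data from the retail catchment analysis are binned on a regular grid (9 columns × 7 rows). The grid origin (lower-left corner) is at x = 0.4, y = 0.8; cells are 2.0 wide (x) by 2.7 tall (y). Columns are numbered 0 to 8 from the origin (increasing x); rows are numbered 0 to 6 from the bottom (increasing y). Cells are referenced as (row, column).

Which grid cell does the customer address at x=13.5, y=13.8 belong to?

Column index: ⌊(13.5 − 0.4) / 2.0⌋ = ⌊6.550⌋ = 6
Row offset from origin: ⌊(13.8 − 0.8) / 2.7⌋ = ⌊4.815⌋ = 4 → row 4

(4, 6)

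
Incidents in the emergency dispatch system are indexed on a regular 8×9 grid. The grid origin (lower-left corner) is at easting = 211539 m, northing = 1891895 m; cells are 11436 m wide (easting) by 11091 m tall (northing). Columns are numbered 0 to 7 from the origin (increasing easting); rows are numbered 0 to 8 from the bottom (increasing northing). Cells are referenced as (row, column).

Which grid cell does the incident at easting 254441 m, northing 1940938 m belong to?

Column index: ⌊(254441 − 211539) / 11436⌋ = ⌊3.751⌋ = 3
Row offset from origin: ⌊(1940938 − 1891895) / 11091⌋ = ⌊4.422⌋ = 4 → row 4

(4, 3)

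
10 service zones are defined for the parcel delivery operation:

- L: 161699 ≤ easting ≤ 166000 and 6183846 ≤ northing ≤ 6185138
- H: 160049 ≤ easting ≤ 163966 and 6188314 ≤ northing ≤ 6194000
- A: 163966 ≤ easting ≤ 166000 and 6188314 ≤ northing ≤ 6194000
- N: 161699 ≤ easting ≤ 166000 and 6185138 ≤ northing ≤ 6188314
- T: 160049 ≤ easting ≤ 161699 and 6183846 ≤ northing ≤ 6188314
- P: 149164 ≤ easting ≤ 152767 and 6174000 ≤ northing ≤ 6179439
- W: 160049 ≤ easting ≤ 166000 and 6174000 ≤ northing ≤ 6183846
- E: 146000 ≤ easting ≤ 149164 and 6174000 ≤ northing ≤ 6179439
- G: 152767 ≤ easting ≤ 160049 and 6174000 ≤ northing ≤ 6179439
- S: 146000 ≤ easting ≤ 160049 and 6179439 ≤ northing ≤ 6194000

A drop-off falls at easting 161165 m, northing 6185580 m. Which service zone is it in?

The point has easting = 161165 and northing = 6185580.
Only T satisfies 160049 ≤ easting ≤ 161699 and 6183846 ≤ northing ≤ 6188314.

T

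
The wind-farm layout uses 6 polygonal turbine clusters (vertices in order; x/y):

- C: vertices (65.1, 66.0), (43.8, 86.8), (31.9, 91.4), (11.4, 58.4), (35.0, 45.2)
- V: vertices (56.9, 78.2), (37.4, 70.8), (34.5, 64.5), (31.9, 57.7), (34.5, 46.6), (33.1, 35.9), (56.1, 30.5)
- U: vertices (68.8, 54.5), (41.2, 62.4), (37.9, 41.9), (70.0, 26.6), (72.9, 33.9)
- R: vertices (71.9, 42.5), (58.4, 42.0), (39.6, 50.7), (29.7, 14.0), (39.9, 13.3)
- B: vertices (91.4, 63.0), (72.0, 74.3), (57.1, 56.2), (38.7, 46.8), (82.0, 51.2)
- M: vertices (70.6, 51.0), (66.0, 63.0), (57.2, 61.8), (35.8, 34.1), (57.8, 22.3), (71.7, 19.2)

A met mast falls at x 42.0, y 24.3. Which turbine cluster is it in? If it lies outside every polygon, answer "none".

Cast a ray rightward from (42.0, 24.3). For each polygon, the edges (by vertex number in listed order) whose endpoints lie on opposite sides of y = 24.3, where each meets that height, and whether that is right or left of the point:
C: no edge straddles that height → 0 crossings.
V: no edge straddles that height → 0 crossings.
U: no edge straddles that height → 0 crossings.
R: 3–4 at x≈32.48 (left), 5–1 at x≈51.95 (right) → 1 crossing.
B: no edge straddles that height → 0 crossings.
M: 4–5 at x≈54.07 (right), 6–1 at x≈71.52 (right) → 2 crossings.
Only R has an odd count, so the point is inside R.

R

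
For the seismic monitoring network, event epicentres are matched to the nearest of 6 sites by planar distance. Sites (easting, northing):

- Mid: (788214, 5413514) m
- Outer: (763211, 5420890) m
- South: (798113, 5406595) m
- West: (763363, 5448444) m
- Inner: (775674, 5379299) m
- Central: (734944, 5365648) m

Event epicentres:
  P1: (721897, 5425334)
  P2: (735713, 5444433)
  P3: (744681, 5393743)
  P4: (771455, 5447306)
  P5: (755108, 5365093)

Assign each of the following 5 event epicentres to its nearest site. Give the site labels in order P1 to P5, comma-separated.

P1 → Outer (d²=1726595732.00)
P2 → West (d²=780610621.00)
P3 → Central (d²=884138194.00)
P4 → West (d²=66775508.00)
P5 → Central (d²=406894921.00)

Outer, West, Central, West, Central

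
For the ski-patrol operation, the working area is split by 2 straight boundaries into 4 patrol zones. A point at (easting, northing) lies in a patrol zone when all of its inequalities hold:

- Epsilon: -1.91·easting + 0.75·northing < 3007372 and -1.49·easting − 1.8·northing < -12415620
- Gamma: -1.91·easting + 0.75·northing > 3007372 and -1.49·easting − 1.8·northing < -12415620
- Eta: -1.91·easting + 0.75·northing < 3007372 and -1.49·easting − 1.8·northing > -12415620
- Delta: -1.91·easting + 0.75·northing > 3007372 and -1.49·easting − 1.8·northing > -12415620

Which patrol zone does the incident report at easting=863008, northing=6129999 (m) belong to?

-1.91·863008 + 0.75·6129999 = 2949153.970, which is < 3007372
-1.49·863008 − 1.8·6129999 = -12319880.120, which is > -12415620
This sign pattern matches Eta.

Eta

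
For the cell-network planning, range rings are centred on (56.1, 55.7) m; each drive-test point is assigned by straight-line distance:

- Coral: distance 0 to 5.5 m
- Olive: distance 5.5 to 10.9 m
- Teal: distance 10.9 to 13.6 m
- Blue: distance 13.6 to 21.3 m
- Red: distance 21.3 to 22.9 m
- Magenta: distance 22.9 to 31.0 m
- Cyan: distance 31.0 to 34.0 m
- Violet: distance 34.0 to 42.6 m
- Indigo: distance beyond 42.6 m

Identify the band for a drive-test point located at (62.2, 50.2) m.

Distance = √((62.2−56.1)² + (50.2−55.7)²) = √(37.210 + 30.250) = 8.213 m.
5.5 ≤ 8.213 < 10.9 → Olive.

Olive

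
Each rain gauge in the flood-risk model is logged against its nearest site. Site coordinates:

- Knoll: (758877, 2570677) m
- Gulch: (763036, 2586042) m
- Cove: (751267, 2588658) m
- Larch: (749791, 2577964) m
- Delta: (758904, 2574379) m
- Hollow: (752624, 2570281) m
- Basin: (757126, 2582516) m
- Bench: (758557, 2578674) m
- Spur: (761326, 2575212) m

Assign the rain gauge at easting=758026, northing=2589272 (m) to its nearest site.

Gulch

Squared distances to each site:
Knoll: 346498226.000; Gulch: 35533000.000; Cove: 46061077.000; Larch: 195686089.000; Delta: 222572333.000; Hollow: 389839685.000; Basin: 46453536.000; Bench: 112599565.000; Spur: 208573600.000.
Minimum at Gulch.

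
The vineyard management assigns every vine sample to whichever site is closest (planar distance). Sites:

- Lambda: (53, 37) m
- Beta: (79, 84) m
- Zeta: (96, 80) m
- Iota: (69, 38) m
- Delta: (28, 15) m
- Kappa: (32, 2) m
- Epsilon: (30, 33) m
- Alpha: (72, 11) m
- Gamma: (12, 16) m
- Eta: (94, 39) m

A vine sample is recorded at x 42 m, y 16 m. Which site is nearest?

Squared distances to each site:
Lambda: 562.000; Beta: 5993.000; Zeta: 7012.000; Iota: 1213.000; Delta: 197.000; Kappa: 296.000; Epsilon: 433.000; Alpha: 925.000; Gamma: 900.000; Eta: 3233.000.
Minimum at Delta.

Delta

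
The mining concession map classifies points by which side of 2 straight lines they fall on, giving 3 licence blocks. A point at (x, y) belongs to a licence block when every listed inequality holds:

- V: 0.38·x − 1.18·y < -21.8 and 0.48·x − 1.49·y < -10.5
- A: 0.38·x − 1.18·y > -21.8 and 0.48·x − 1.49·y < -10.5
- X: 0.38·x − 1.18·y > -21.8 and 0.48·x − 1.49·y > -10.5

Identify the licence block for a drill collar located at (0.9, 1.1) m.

0.38·0.9 − 1.18·1.1 = -0.956, which is > -21.8
0.48·0.9 − 1.49·1.1 = -1.207, which is > -10.5
This sign pattern matches X.

X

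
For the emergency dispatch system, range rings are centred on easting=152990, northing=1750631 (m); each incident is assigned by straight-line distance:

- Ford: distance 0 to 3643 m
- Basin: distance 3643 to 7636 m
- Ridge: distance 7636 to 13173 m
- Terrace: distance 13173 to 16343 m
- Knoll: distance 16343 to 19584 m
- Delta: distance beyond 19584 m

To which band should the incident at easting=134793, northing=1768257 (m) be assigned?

Delta

Distance = √((134793−152990)² + (1768257−1750631)²) = √(331130809.000 + 310675876.000) = 25333.904 m.
19584 ≤ 25333.904 < ∞ → Delta.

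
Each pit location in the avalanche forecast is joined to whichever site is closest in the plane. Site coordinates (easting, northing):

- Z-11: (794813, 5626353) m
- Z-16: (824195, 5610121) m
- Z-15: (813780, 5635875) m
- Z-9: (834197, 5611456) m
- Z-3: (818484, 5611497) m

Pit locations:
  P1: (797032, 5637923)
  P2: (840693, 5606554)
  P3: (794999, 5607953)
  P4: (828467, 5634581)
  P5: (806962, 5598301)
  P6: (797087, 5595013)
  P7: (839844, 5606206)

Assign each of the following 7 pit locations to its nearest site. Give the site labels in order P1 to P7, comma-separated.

P1 → Z-11 (d²=138788861.00)
P2 → Z-9 (d²=66227620.00)
P3 → Z-11 (d²=338594596.00)
P4 → Z-15 (d²=217382405.00)
P5 → Z-3 (d²=306890900.00)
P6 → Z-3 (d²=729553865.00)
P7 → Z-9 (d²=59451109.00)

Z-11, Z-9, Z-11, Z-15, Z-3, Z-3, Z-9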